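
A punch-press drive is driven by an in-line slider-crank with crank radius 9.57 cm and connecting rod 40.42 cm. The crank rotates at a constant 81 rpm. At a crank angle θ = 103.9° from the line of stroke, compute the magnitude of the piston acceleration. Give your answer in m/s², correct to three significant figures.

ω = 2π·81/60 = 8.482 rad/s
x(θ) = r cosθ + √(L² − r² sin²θ); with ω constant, a = ω²·d²x/dθ².
d²x/dθ² = −r cosθ − r²(cos2θ)/√u − r⁴ sin²2θ/(4u^{3/2}),  u = L² − r² sin²θ = 0.154748 m².
Substituting r = 0.0957 m, L = 0.4042 m, θ = 103.9°: d²x/dθ² = +0.043509 m.
a = ω²·d²x/dθ² = (8.482)²·(+0.043509) = +3.1305 m/s²;  |a| = 3.1305 m/s².

3.13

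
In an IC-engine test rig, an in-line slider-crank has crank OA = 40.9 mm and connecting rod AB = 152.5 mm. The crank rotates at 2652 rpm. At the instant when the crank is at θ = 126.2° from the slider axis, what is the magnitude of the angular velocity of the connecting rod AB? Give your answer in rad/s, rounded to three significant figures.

45.1

ω = 277.7 rad/s (converted from 2652 rpm).
The rod makes angle φ with the slider axis where L sinφ = r sinθ; differentiating, L cosφ·φ̇ = r ω cosθ.
L cosφ = √(L² − r² sin²θ) = 0.14889 m.
|ω_rod| = r ω |cosθ| / √(L² − r² sin²θ) = 0.0409·277.7·0.59061/0.14889 = 45.058 rad/s.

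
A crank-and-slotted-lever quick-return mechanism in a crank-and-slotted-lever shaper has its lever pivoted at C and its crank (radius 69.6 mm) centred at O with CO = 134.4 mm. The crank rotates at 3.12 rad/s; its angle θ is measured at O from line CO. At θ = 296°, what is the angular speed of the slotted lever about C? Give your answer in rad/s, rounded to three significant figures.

ω = 3.12 rad/s
Crank pin A relative to C: A = (d + r cosθ, r sinθ); lever angle φ = atan2(r sinθ, d + r cosθ).
Differentiating tanφ: φ̇ = rω(d cosθ + r)/(d² + r² + 2dr cosθ).
d² + r² + 2dr cosθ = |CA|² = 0.0311088 m²;  d cosθ + r = +0.12852 m.
|ω_lever| = |0.0696·3.12·+0.12852| / 0.0311088 = 0.8971 rad/s.

0.897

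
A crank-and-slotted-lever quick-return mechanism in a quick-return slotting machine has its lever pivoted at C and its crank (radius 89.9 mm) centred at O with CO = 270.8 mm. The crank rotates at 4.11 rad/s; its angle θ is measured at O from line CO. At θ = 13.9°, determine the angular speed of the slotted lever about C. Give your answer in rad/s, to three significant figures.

ω = 4.11 rad/s
Crank pin A relative to C: A = (d + r cosθ, r sinθ); lever angle φ = atan2(r sinθ, d + r cosθ).
Differentiating tanφ: φ̇ = rω(d cosθ + r)/(d² + r² + 2dr cosθ).
d² + r² + 2dr cosθ = |CA|² = 0.128679 m²;  d cosθ + r = +0.35277 m.
|ω_lever| = |0.0899·4.11·+0.35277| / 0.128679 = 1.0129 rad/s.

1.01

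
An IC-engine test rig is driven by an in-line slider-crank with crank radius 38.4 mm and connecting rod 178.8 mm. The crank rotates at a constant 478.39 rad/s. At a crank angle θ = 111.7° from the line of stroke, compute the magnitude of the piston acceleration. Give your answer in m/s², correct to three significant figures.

4640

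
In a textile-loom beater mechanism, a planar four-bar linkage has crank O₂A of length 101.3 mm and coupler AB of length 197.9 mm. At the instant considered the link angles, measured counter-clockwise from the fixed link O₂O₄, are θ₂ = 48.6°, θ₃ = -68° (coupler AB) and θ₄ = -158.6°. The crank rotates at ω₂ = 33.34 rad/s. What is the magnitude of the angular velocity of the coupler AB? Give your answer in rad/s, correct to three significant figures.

ω₂ = 33.34 rad/s
Differentiating the loop-closure r₂e^{iθ₂}+r₃e^{iθ₃}=r₁+r₄e^{iθ₄} gives r₂ω₂e^{iθ₂}+r₃ω₃e^{iθ₃}=r₄ω₄e^{iθ₄}.
Eliminating the other unknown: ω₃ = r₂ω₂ sin(θ₄−θ₂) / [r₃ sin(θ₃−θ₄)].
Numerator sine = +0.45710; denominator sine = +0.99995.
Result = 0.1013·33.34·(+0.45710) / (0.1979·(+0.99995)) = +7.8012 rad/s; magnitude 7.8012 rad/s.

7.80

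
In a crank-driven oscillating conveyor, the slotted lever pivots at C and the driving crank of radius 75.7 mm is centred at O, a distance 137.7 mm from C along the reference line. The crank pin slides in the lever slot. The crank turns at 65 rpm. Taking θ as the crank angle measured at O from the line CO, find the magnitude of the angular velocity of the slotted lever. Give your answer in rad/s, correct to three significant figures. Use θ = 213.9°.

ω = 6.807 rad/s (from 65 rpm).
Crank pin A relative to C: A = (d + r cosθ, r sinθ); lever angle φ = atan2(r sinθ, d + r cosθ).
Differentiating tanφ: φ̇ = rω(d cosθ + r)/(d² + r² + 2dr cosθ).
d² + r² + 2dr cosθ = |CA|² = 0.00738787 m²;  d cosθ + r = -0.038593 m.
|ω_lever| = |0.0757·6.807·-0.038593| / 0.00738787 = 2.6917 rad/s.

2.69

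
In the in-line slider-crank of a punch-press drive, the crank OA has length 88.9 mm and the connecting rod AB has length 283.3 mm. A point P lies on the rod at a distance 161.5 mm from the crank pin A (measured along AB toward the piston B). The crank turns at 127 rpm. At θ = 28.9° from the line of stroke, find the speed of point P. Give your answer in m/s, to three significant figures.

ω = 13.3 rad/s.  Crank-pin speed |V_A| = rω = 1.1823 m/s, perpendicular to OA.
Rod angle: sinφ = −(r/L) sinθ ⇒ φ = -8.723°; ω_rod = −rω cosθ/√(L²−r²sin²θ) = -3.6964 rad/s.
V_P = V_A + ω_rod × AP, with AP = 0.1615 m along the rod.
Components: V_Px = −rω sinθ − a·ω_rod·sinφ = -0.66193 m/s;  V_Py = rω cosθ + a·ω_rod·cosφ = +0.44501 m/s.
|V_P| = √(V_Px² + V_Py²) = 0.79761 m/s.

0.798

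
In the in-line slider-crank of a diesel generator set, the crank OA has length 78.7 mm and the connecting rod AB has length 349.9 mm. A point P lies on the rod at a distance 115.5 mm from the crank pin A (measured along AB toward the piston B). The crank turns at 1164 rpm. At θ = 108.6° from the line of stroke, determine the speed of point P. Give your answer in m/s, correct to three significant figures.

9.11

ω = 121.9 rad/s.  Crank-pin speed |V_A| = rω = 9.593 m/s, perpendicular to OA.
Rod angle: sinφ = −(r/L) sinθ ⇒ φ = -12.308°; ω_rod = −rω cosθ/√(L²−r²sin²θ) = +8.9505 rad/s.
V_P = V_A + ω_rod × AP, with AP = 0.1155 m along the rod.
Components: V_Px = −rω sinθ − a·ω_rod·sinφ = -8.8716 m/s;  V_Py = rω cosθ + a·ω_rod·cosφ = -2.0498 m/s.
|V_P| = √(V_Px² + V_Py²) = 9.1053 m/s.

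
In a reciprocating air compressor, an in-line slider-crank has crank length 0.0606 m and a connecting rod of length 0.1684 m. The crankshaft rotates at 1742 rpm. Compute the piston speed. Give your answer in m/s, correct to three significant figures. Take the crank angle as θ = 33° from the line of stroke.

ω = 2π·1742/60 = 182.4 rad/s
For an in-line slider-crank, x = r cosθ + √(L² − r² sin²θ), so v = −rω sinθ·[1 + r cosθ/√(L² − r² sin²θ)].
With r = 0.0606 m, L = 0.1684 m, θ = 33°: √(L² − r² sin²θ) = 0.16513 m.
v = −0.0606·182.4·0.54464·[1 + 0.0606·0.83867/0.16513] = -7.8739 m/s.
|v| = 7.8739 m/s.

7.87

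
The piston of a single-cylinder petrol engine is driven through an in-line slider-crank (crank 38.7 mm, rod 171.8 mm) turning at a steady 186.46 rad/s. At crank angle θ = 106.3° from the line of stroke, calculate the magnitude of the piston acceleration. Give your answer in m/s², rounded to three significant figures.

ω = 186.5 rad/s
x(θ) = r cosθ + √(L² − r² sin²θ); with ω constant, a = ω²·d²x/dθ².
d²x/dθ² = −r cosθ − r²(cos2θ)/√u − r⁴ sin²2θ/(4u^{3/2}),  u = L² − r² sin²θ = 0.0281355 m².
Substituting r = 0.0387 m, L = 0.1718 m, θ = 106.3°: d²x/dθ² = +0.018349 m.
a = ω²·d²x/dθ² = (186.5)²·(+0.018349) = +637.96 m/s²;  |a| = 637.96 m/s².

638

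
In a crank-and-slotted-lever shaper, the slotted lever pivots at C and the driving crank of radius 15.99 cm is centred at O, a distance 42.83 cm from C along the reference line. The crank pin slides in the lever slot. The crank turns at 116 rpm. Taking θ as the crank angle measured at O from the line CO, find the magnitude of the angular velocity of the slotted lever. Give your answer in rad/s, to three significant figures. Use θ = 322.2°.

ω = 12.15 rad/s (from 116 rpm).
Crank pin A relative to C: A = (d + r cosθ, r sinθ); lever angle φ = atan2(r sinθ, d + r cosθ).
Differentiating tanφ: φ̇ = rω(d cosθ + r)/(d² + r² + 2dr cosθ).
d² + r² + 2dr cosθ = |CA|² = 0.317237 m²;  d cosθ + r = +0.49832 m.
|ω_lever| = |0.1599·12.15·+0.49832| / 0.317237 = 3.0511 rad/s.

3.05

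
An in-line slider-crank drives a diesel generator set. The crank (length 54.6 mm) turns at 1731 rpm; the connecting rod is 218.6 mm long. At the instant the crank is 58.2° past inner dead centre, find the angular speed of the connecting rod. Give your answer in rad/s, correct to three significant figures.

24.4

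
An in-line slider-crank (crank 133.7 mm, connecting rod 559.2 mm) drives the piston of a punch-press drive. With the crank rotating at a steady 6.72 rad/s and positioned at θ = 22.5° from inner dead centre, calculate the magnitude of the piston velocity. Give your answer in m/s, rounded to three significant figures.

0.420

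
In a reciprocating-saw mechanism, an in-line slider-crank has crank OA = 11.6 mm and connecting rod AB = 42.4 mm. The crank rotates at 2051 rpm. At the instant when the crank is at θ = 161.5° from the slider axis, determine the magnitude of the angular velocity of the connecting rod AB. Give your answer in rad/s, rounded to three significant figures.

ω = 214.8 rad/s (converted from 2051 rpm).
The rod makes angle φ with the slider axis where L sinφ = r sinθ; differentiating, L cosφ·φ̇ = r ω cosθ.
L cosφ = √(L² − r² sin²θ) = 0.04224 m.
|ω_rod| = r ω |cosθ| / √(L² − r² sin²θ) = 0.0116·214.8·0.94832/0.04224 = 55.935 rad/s.

55.9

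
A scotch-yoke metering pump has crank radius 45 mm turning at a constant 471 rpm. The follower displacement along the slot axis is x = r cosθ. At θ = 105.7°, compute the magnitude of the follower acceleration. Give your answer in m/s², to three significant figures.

ω = 49.32 rad/s (from 471 rpm).
x = r cosθ ⇒ ẍ = −rω² cosθ (ω constant).
|a| = rω²|cosθ| = 0.045·(49.32)²·|cos 105.7°| = 29.624 m/s².

29.6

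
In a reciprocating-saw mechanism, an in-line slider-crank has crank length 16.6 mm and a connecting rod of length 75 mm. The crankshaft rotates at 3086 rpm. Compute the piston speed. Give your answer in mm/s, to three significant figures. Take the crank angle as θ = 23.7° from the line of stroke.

2600

ω = 2π·3086/60 = 323.2 rad/s
For an in-line slider-crank, x = r cosθ + √(L² − r² sin²θ), so v = −rω sinθ·[1 + r cosθ/√(L² − r² sin²θ)].
With r = 0.0166 m, L = 0.075 m, θ = 23.7°: √(L² − r² sin²θ) = 0.074703 m.
v = −0.0166·323.2·0.40195·[1 + 0.0166·0.91566/0.074703] = -2.595 m/s.
|v| = 2.595 m/s = 2595 mm/s.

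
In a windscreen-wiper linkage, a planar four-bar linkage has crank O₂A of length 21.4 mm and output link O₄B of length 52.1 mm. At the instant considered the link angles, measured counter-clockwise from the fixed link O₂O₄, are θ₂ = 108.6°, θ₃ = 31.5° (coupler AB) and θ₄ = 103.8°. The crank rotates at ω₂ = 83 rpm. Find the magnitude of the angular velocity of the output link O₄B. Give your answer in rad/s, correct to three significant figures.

3.65

ω₂ = 8.692 rad/s (from 83 rpm).
Differentiating the loop-closure r₂e^{iθ₂}+r₃e^{iθ₃}=r₁+r₄e^{iθ₄} gives r₂ω₂e^{iθ₂}+r₃ω₃e^{iθ₃}=r₄ω₄e^{iθ₄}.
Eliminating the other unknown: ω₄ = r₂ω₂ sin(θ₂−θ₃) / [r₄ sin(θ₄−θ₃)].
Numerator sine = +0.97476; denominator sine = +0.95266.
Result = 0.0214·8.692·(+0.97476) / (0.0521·(+0.95266)) = +3.6529 rad/s; magnitude 3.6529 rad/s.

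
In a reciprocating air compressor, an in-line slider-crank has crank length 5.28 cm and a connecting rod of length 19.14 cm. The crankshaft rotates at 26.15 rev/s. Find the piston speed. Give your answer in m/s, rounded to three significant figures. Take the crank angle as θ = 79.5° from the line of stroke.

ω = 2π·26.1 = 164.3 rad/s
For an in-line slider-crank, x = r cosθ + √(L² − r² sin²θ), so v = −rω sinθ·[1 + r cosθ/√(L² − r² sin²θ)].
With r = 0.0528 m, L = 0.1914 m, θ = 79.5°: √(L² − r² sin²θ) = 0.18422 m.
v = −0.0528·164.3·0.98325·[1 + 0.0528·0.18224/0.18422] = -8.9756 m/s.
|v| = 8.9756 m/s.

8.98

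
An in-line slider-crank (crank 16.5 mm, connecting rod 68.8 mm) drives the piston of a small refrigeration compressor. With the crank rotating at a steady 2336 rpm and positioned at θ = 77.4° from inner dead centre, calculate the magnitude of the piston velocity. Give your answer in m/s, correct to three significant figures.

ω = 2π·2336/60 = 244.6 rad/s
For an in-line slider-crank, x = r cosθ + √(L² − r² sin²θ), so v = −rω sinθ·[1 + r cosθ/√(L² − r² sin²θ)].
With r = 0.0165 m, L = 0.0688 m, θ = 77.4°: √(L² − r² sin²θ) = 0.066889 m.
v = −0.0165·244.6·0.97592·[1 + 0.0165·0.21814/0.066889] = -4.1511 m/s.
|v| = 4.1511 m/s.

4.15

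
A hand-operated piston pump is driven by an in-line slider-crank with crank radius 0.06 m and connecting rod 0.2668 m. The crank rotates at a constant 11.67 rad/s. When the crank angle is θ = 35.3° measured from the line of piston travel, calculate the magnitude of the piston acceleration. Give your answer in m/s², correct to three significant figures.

ω = 11.67 rad/s
x(θ) = r cosθ + √(L² − r² sin²θ); with ω constant, a = ω²·d²x/dθ².
d²x/dθ² = −r cosθ − r²(cos2θ)/√u − r⁴ sin²2θ/(4u^{3/2}),  u = L² − r² sin²θ = 0.0699801 m².
Substituting r = 0.06 m, L = 0.2668 m, θ = 35.3°: d²x/dθ² = -0.053644 m.
a = ω²·d²x/dθ² = (11.67)²·(-0.053644) = -7.3057 m/s²;  |a| = 7.3057 m/s².

7.31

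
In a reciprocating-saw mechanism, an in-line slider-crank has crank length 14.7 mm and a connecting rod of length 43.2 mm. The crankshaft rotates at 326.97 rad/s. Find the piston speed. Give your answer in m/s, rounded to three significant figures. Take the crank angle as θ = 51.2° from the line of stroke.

4.57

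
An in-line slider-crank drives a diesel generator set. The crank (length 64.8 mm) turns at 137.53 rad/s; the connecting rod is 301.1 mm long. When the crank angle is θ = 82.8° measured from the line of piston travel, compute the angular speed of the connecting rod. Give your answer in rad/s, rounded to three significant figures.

3.80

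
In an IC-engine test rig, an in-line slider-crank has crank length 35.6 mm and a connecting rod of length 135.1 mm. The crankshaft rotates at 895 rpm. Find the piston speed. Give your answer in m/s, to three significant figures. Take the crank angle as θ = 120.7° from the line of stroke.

ω = 2π·895/60 = 93.72 rad/s
For an in-line slider-crank, x = r cosθ + √(L² − r² sin²θ), so v = −rω sinθ·[1 + r cosθ/√(L² − r² sin²θ)].
With r = 0.0356 m, L = 0.1351 m, θ = 120.7°: √(L² − r² sin²θ) = 0.13159 m.
v = −0.0356·93.72·0.85985·[1 + 0.0356·-0.51054/0.13159] = -2.4727 m/s.
|v| = 2.4727 m/s.

2.47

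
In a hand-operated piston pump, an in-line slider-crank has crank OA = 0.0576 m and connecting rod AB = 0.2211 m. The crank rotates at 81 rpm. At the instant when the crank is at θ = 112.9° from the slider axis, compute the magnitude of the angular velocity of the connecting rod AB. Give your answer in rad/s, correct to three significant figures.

ω = 8.482 rad/s (converted from 81 rpm).
The rod makes angle φ with the slider axis where L sinφ = r sinθ; differentiating, L cosφ·φ̇ = r ω cosθ.
L cosφ = √(L² − r² sin²θ) = 0.21464 m.
|ω_rod| = r ω |cosθ| / √(L² − r² sin²θ) = 0.0576·8.482·0.38912/0.21464 = 0.88576 rad/s.

0.886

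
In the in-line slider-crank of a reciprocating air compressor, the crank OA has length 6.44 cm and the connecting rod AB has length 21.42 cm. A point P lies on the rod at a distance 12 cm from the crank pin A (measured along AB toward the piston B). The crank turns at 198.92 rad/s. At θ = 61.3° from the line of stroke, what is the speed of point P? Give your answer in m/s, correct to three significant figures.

12.5

ω = 198.9 rad/s.  Crank-pin speed |V_A| = rω = 12.81 m/s, perpendicular to OA.
Rod angle: sinφ = −(r/L) sinθ ⇒ φ = -15.291°; ω_rod = −rω cosθ/√(L²−r²sin²θ) = -29.774 rad/s.
V_P = V_A + ω_rod × AP, with AP = 0.12 m along the rod.
Components: V_Px = −rω sinθ − a·ω_rod·sinφ = -12.179 m/s;  V_Py = rω cosθ + a·ω_rod·cosφ = +2.7054 m/s.
|V_P| = √(V_Px² + V_Py²) = 12.476 m/s.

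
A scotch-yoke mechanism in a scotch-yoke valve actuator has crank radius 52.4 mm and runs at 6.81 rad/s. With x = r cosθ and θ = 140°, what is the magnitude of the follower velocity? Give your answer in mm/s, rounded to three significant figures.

229

ω = 6.81 rad/s
x = r cosθ ⇒ ẋ = −rω sinθ.
|v| = rω|sinθ| = 0.0524·6.81·|sin 140°| = 0.22937 m/s = 229.37 mm/s.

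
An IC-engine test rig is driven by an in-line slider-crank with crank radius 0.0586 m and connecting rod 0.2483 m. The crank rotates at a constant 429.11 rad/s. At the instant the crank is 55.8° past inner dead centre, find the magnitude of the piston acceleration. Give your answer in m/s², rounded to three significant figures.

5140

ω = 429.1 rad/s
x(θ) = r cosθ + √(L² − r² sin²θ); with ω constant, a = ω²·d²x/dθ².
d²x/dθ² = −r cosθ − r²(cos2θ)/√u − r⁴ sin²2θ/(4u^{3/2}),  u = L² − r² sin²θ = 0.0593038 m².
Substituting r = 0.0586 m, L = 0.2483 m, θ = 55.8°: d²x/dθ² = -0.027924 m.
a = ω²·d²x/dθ² = (429.1)²·(-0.027924) = -5141.7 m/s²;  |a| = 5141.7 m/s².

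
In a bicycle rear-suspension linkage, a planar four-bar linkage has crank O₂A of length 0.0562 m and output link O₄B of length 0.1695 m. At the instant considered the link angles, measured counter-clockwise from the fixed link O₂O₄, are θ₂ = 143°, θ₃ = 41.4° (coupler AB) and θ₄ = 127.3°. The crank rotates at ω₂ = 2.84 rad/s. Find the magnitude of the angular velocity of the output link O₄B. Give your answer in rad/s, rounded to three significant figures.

0.925

ω₂ = 2.84 rad/s
Differentiating the loop-closure r₂e^{iθ₂}+r₃e^{iθ₃}=r₁+r₄e^{iθ₄} gives r₂ω₂e^{iθ₂}+r₃ω₃e^{iθ₃}=r₄ω₄e^{iθ₄}.
Eliminating the other unknown: ω₄ = r₂ω₂ sin(θ₂−θ₃) / [r₄ sin(θ₄−θ₃)].
Numerator sine = +0.97958; denominator sine = +0.99744.
Result = 0.0562·2.84·(+0.97958) / (0.1695·(+0.99744)) = +0.92477 rad/s; magnitude 0.92477 rad/s.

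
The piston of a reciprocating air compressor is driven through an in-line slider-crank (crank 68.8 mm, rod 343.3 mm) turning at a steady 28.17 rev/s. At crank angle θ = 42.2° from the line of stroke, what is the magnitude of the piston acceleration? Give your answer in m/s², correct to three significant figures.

1640

ω = 2π·28.2 = 177 rad/s
x(θ) = r cosθ + √(L² − r² sin²θ); with ω constant, a = ω²·d²x/dθ².
d²x/dθ² = −r cosθ − r²(cos2θ)/√u − r⁴ sin²2θ/(4u^{3/2}),  u = L² − r² sin²θ = 0.115719 m².
Substituting r = 0.0688 m, L = 0.3433 m, θ = 42.2°: d²x/dθ² = -0.052466 m.
a = ω²·d²x/dθ² = (177)²·(-0.052466) = -1643.7 m/s²;  |a| = 1643.7 m/s².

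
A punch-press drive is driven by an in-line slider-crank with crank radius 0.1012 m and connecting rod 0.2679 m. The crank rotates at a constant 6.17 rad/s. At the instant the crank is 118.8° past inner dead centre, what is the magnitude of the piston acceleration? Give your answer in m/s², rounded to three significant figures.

2.64

ω = 6.17 rad/s
x(θ) = r cosθ + √(L² − r² sin²θ); with ω constant, a = ω²·d²x/dθ².
d²x/dθ² = −r cosθ − r²(cos2θ)/√u − r⁴ sin²2θ/(4u^{3/2}),  u = L² − r² sin²θ = 0.0639059 m².
Substituting r = 0.1012 m, L = 0.2679 m, θ = 118.8°: d²x/dθ² = +0.069304 m.
a = ω²·d²x/dθ² = (6.17)²·(+0.069304) = +2.6383 m/s²;  |a| = 2.6383 m/s².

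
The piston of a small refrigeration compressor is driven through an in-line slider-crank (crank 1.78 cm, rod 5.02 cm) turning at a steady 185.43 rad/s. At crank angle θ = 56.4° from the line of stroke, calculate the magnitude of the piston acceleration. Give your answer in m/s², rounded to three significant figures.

ω = 185.4 rad/s
x(θ) = r cosθ + √(L² − r² sin²θ); with ω constant, a = ω²·d²x/dθ².
d²x/dθ² = −r cosθ − r²(cos2θ)/√u − r⁴ sin²2θ/(4u^{3/2}),  u = L² − r² sin²θ = 0.00230023 m².
Substituting r = 0.0178 m, L = 0.0502 m, θ = 56.4°: d²x/dθ² = -0.0074837 m.
a = ω²·d²x/dθ² = (185.4)²·(-0.0074837) = -257.32 m/s²;  |a| = 257.32 m/s².

257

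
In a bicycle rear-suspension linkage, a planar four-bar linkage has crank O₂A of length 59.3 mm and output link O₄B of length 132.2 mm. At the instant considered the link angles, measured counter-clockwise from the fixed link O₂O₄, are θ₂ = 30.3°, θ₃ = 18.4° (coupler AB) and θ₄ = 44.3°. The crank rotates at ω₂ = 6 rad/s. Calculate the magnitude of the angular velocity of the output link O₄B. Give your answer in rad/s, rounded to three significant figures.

ω₂ = 6 rad/s
Differentiating the loop-closure r₂e^{iθ₂}+r₃e^{iθ₃}=r₁+r₄e^{iθ₄} gives r₂ω₂e^{iθ₂}+r₃ω₃e^{iθ₃}=r₄ω₄e^{iθ₄}.
Eliminating the other unknown: ω₄ = r₂ω₂ sin(θ₂−θ₃) / [r₄ sin(θ₄−θ₃)].
Numerator sine = +0.20620; denominator sine = +0.43680.
Result = 0.0593·6·(+0.20620) / (0.1322·(+0.43680)) = +1.2705 rad/s; magnitude 1.2705 rad/s.

1.27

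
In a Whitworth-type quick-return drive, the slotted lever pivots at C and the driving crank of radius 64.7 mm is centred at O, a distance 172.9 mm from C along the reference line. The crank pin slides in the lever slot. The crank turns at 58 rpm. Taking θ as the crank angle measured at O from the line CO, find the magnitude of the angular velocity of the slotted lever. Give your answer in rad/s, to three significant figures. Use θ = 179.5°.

ω = 6.074 rad/s (from 58 rpm).
Crank pin A relative to C: A = (d + r cosθ, r sinθ); lever angle φ = atan2(r sinθ, d + r cosθ).
Differentiating tanφ: φ̇ = rω(d cosθ + r)/(d² + r² + 2dr cosθ).
d² + r² + 2dr cosθ = |CA|² = 0.0117081 m²;  d cosθ + r = -0.10819 m.
|ω_lever| = |0.0647·6.074·-0.10819| / 0.0117081 = 3.6314 rad/s.

3.63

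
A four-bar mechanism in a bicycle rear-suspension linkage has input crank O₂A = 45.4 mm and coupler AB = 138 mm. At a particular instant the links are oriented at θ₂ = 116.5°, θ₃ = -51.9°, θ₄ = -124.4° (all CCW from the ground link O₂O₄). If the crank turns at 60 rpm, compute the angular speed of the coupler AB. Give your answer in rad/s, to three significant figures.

1.89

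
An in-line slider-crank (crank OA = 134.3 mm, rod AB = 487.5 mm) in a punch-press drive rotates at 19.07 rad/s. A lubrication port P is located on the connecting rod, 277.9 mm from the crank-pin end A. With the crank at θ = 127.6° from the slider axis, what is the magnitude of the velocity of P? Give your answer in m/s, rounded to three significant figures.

ω = 19.07 rad/s.  Crank-pin speed |V_A| = rω = 2.5611 m/s, perpendicular to OA.
Rod angle: sinφ = −(r/L) sinθ ⇒ φ = -12.607°; ω_rod = −rω cosθ/√(L²−r²sin²θ) = +3.2846 rad/s.
V_P = V_A + ω_rod × AP, with AP = 0.2779 m along the rod.
Components: V_Px = −rω sinθ − a·ω_rod·sinφ = -1.8299 m/s;  V_Py = rω cosθ + a·ω_rod·cosφ = -0.67186 m/s.
|V_P| = √(V_Px² + V_Py²) = 1.9493 m/s.

1.95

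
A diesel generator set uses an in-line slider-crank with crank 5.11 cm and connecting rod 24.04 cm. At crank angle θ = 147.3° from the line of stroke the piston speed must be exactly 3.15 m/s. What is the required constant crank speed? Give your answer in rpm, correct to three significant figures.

1330

For an in-line slider-crank, |v_piston| = rω|sinθ|·[1 + r cosθ/√(L² − r² sin²θ)].
With r = 0.0511 m, L = 0.2404 m, θ = 147.3°: the bracketed kinematic factor |dx/dθ| = 0.022635 m.
ω = v/|dx/dθ| = 3.15/0.022635 = 139.16 rad/s.
N = 60ω/(2π) = 1328.9 rpm.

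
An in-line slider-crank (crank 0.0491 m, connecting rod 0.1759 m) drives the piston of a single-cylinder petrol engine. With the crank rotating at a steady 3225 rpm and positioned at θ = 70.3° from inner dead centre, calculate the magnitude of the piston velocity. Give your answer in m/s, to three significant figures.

17.1

ω = 2π·3225/60 = 337.7 rad/s
For an in-line slider-crank, x = r cosθ + √(L² − r² sin²θ), so v = −rω sinθ·[1 + r cosθ/√(L² − r² sin²θ)].
With r = 0.0491 m, L = 0.1759 m, θ = 70.3°: √(L² − r² sin²θ) = 0.16972 m.
v = −0.0491·337.7·0.94147·[1 + 0.0491·0.33710/0.16972] = -17.134 m/s.
|v| = 17.134 m/s.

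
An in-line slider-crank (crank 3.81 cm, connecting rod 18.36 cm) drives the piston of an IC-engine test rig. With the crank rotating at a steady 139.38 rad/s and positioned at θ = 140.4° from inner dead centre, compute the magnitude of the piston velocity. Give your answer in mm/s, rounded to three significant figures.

2840

ω = 139.4 rad/s
For an in-line slider-crank, x = r cosθ + √(L² − r² sin²θ), so v = −rω sinθ·[1 + r cosθ/√(L² − r² sin²θ)].
With r = 0.0381 m, L = 0.1836 m, θ = 140.4°: √(L² − r² sin²θ) = 0.18199 m.
v = −0.0381·139.4·0.63742·[1 + 0.0381·-0.77051/0.18199] = -2.8389 m/s.
|v| = 2.8389 m/s = 2838.9 mm/s.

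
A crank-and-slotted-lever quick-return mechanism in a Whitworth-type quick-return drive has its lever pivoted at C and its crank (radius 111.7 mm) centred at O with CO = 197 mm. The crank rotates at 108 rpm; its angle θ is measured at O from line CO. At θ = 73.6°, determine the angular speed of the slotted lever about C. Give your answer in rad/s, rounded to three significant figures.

ω = 11.31 rad/s (from 108 rpm).
Crank pin A relative to C: A = (d + r cosθ, r sinθ); lever angle φ = atan2(r sinθ, d + r cosθ).
Differentiating tanφ: φ̇ = rω(d cosθ + r)/(d² + r² + 2dr cosθ).
d² + r² + 2dr cosθ = |CA|² = 0.0637117 m²;  d cosθ + r = +0.16732 m.
|ω_lever| = |0.1117·11.31·+0.16732| / 0.0637117 = 3.3177 rad/s.

3.32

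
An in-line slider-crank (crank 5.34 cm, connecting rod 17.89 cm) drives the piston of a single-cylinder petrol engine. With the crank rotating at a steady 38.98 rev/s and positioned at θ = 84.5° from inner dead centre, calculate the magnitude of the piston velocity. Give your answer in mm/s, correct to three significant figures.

ω = 2π·39 = 244.9 rad/s
For an in-line slider-crank, x = r cosθ + √(L² − r² sin²θ), so v = −rω sinθ·[1 + r cosθ/√(L² − r² sin²θ)].
With r = 0.0534 m, L = 0.1789 m, θ = 84.5°: √(L² − r² sin²θ) = 0.17082 m.
v = −0.0534·244.9·0.99540·[1 + 0.0534·0.09585/0.17082] = -13.408 m/s.
|v| = 13.408 m/s = 13408 mm/s.

13400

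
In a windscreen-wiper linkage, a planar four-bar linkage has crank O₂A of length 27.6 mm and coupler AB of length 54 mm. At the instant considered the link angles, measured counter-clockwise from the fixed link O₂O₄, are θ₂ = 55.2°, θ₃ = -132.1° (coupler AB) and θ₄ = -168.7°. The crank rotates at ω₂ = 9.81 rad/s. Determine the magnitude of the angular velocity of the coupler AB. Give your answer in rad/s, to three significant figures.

ω₂ = 9.81 rad/s
Differentiating the loop-closure r₂e^{iθ₂}+r₃e^{iθ₃}=r₁+r₄e^{iθ₄} gives r₂ω₂e^{iθ₂}+r₃ω₃e^{iθ₃}=r₄ω₄e^{iθ₄}.
Eliminating the other unknown: ω₃ = r₂ω₂ sin(θ₄−θ₂) / [r₃ sin(θ₃−θ₄)].
Numerator sine = +0.69340; denominator sine = +0.59622.
Result = 0.0276·9.81·(+0.69340) / (0.054·(+0.59622)) = +5.8312 rad/s; magnitude 5.8312 rad/s.

5.83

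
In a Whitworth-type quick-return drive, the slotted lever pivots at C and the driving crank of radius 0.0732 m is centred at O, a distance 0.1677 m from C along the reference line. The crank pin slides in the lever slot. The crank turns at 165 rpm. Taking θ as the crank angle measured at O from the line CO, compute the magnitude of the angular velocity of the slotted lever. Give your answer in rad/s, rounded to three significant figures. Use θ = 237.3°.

ω = 17.28 rad/s (from 165 rpm).
Crank pin A relative to C: A = (d + r cosθ, r sinθ); lever angle φ = atan2(r sinθ, d + r cosθ).
Differentiating tanφ: φ̇ = rω(d cosθ + r)/(d² + r² + 2dr cosθ).
d² + r² + 2dr cosθ = |CA|² = 0.0202179 m²;  d cosθ + r = -0.017398 m.
|ω_lever| = |0.0732·17.28·-0.017398| / 0.0202179 = 1.0884 rad/s.

1.09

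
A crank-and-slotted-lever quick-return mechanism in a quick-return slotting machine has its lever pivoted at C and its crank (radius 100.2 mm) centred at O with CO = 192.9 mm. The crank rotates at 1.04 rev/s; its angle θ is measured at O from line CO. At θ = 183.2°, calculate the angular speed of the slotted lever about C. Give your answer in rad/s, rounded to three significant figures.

6.99

ω = 6.535 rad/s (from 1.04 rev/s).
Crank pin A relative to C: A = (d + r cosθ, r sinθ); lever angle φ = atan2(r sinθ, d + r cosθ).
Differentiating tanφ: φ̇ = rω(d cosθ + r)/(d² + r² + 2dr cosθ).
d² + r² + 2dr cosθ = |CA|² = 0.00865357 m²;  d cosθ + r = -0.092399 m.
|ω_lever| = |0.1002·6.535·-0.092399| / 0.00865357 = 6.9912 rad/s.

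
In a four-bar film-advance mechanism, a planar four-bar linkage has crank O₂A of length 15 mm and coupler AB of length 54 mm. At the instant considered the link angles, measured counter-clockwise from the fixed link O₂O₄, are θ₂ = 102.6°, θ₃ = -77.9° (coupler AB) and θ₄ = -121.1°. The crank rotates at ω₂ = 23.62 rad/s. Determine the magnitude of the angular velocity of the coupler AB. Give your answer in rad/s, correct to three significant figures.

ω₂ = 23.62 rad/s
Differentiating the loop-closure r₂e^{iθ₂}+r₃e^{iθ₃}=r₁+r₄e^{iθ₄} gives r₂ω₂e^{iθ₂}+r₃ω₃e^{iθ₃}=r₄ω₄e^{iθ₄}.
Eliminating the other unknown: ω₃ = r₂ω₂ sin(θ₄−θ₂) / [r₃ sin(θ₃−θ₄)].
Numerator sine = +0.69088; denominator sine = +0.68455.
Result = 0.015·23.62·(+0.69088) / (0.054·(+0.68455)) = +6.6218 rad/s; magnitude 6.6218 rad/s.

6.62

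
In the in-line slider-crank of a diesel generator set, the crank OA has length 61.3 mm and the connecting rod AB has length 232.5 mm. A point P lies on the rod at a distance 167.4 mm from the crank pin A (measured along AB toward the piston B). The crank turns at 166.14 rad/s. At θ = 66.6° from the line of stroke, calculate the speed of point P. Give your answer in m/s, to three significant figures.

10.1

ω = 166.1 rad/s.  Crank-pin speed |V_A| = rω = 10.184 m/s, perpendicular to OA.
Rod angle: sinφ = −(r/L) sinθ ⇒ φ = -14.003°; ω_rod = −rω cosθ/√(L²−r²sin²θ) = -17.929 rad/s.
V_P = V_A + ω_rod × AP, with AP = 0.1674 m along the rod.
Components: V_Px = −rω sinθ − a·ω_rod·sinφ = -10.073 m/s;  V_Py = rω cosθ + a·ω_rod·cosφ = +1.1325 m/s.
|V_P| = √(V_Px² + V_Py²) = 10.136 m/s.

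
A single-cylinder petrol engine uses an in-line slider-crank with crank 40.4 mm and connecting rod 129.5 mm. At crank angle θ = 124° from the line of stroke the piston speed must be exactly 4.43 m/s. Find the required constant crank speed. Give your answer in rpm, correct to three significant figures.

1540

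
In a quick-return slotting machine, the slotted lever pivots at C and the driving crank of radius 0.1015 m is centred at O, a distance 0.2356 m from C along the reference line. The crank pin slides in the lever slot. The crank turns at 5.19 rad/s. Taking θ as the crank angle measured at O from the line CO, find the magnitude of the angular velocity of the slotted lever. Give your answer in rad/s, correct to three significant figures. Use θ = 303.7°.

1.32

ω = 5.19 rad/s
Crank pin A relative to C: A = (d + r cosθ, r sinθ); lever angle φ = atan2(r sinθ, d + r cosθ).
Differentiating tanφ: φ̇ = rω(d cosθ + r)/(d² + r² + 2dr cosθ).
d² + r² + 2dr cosθ = |CA|² = 0.092346 m²;  d cosθ + r = +0.23222 m.
|ω_lever| = |0.1015·5.19·+0.23222| / 0.092346 = 1.3247 rad/s.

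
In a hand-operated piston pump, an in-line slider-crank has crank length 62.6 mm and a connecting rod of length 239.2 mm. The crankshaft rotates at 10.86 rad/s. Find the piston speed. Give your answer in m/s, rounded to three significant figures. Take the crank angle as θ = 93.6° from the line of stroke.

0.667

ω = 10.86 rad/s
For an in-line slider-crank, x = r cosθ + √(L² − r² sin²θ), so v = −rω sinθ·[1 + r cosθ/√(L² − r² sin²θ)].
With r = 0.0626 m, L = 0.2392 m, θ = 93.6°: √(L² − r² sin²θ) = 0.2309 m.
v = −0.0626·10.86·0.99803·[1 + 0.0626·-0.06279/0.2309] = -0.66694 m/s.
|v| = 0.66694 m/s.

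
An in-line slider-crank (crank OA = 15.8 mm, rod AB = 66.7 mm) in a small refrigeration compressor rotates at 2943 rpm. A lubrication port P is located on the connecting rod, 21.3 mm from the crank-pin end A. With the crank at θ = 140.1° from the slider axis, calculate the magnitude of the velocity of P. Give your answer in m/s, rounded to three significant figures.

3.89

ω = 308.2 rad/s.  Crank-pin speed |V_A| = rω = 4.8694 m/s, perpendicular to OA.
Rod angle: sinφ = −(r/L) sinθ ⇒ φ = -8.740°; ω_rod = −rω cosθ/√(L²−r²sin²θ) = +56.665 rad/s.
V_P = V_A + ω_rod × AP, with AP = 0.0213 m along the rod.
Components: V_Px = −rω sinθ − a·ω_rod·sinφ = -2.9401 m/s;  V_Py = rω cosθ + a·ω_rod·cosφ = -2.5427 m/s.
|V_P| = √(V_Px² + V_Py²) = 3.8871 m/s.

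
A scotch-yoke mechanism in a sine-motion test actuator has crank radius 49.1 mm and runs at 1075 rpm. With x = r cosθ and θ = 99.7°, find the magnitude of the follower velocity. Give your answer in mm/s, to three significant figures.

5450

ω = 112.6 rad/s (from 1075 rpm).
x = r cosθ ⇒ ẋ = −rω sinθ.
|v| = rω|sinθ| = 0.0491·112.6·|sin 99.7°| = 5.4483 m/s = 5448.3 mm/s.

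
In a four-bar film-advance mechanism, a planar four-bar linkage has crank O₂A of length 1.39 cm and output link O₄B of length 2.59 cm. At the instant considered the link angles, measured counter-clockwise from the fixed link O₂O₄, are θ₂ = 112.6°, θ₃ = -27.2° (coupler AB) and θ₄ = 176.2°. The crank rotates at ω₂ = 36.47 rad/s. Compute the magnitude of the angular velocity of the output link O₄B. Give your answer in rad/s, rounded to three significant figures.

31.8

ω₂ = 36.47 rad/s
Differentiating the loop-closure r₂e^{iθ₂}+r₃e^{iθ₃}=r₁+r₄e^{iθ₄} gives r₂ω₂e^{iθ₂}+r₃ω₃e^{iθ₃}=r₄ω₄e^{iθ₄}.
Eliminating the other unknown: ω₄ = r₂ω₂ sin(θ₂−θ₃) / [r₄ sin(θ₄−θ₃)].
Numerator sine = +0.64546; denominator sine = -0.39715.
Result = 0.0139·36.47·(+0.64546) / (0.0259·(-0.39715)) = -31.81 rad/s; magnitude 31.81 rad/s.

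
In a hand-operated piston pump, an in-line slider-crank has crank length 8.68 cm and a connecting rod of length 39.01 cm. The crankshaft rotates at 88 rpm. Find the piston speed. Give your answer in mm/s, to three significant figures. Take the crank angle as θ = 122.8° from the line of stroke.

ω = 2π·88/60 = 9.215 rad/s
For an in-line slider-crank, x = r cosθ + √(L² − r² sin²θ), so v = −rω sinθ·[1 + r cosθ/√(L² − r² sin²θ)].
With r = 0.0868 m, L = 0.3901 m, θ = 122.8°: √(L² − r² sin²θ) = 0.38322 m.
v = −0.0868·9.215·0.84057·[1 + 0.0868·-0.54171/0.38322] = -0.58986 m/s.
|v| = 0.58986 m/s = 589.86 mm/s.

590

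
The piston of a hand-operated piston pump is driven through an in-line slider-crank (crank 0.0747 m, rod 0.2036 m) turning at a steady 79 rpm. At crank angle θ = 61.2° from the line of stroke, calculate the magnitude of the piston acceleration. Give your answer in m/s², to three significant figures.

1.45

ω = 2π·79/60 = 8.273 rad/s
x(θ) = r cosθ + √(L² − r² sin²θ); with ω constant, a = ω²·d²x/dθ².
d²x/dθ² = −r cosθ − r²(cos2θ)/√u − r⁴ sin²2θ/(4u^{3/2}),  u = L² − r² sin²θ = 0.0371679 m².
Substituting r = 0.0747 m, L = 0.2036 m, θ = 61.2°: d²x/dθ² = -0.021253 m.
a = ω²·d²x/dθ² = (8.273)²·(-0.021253) = -1.4545 m/s²;  |a| = 1.4545 m/s².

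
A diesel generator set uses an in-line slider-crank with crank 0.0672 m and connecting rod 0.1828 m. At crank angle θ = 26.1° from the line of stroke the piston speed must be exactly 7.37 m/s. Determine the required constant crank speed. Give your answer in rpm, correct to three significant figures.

1780

For an in-line slider-crank, |v_piston| = rω|sinθ|·[1 + r cosθ/√(L² − r² sin²θ)].
With r = 0.0672 m, L = 0.1828 m, θ = 26.1°: the bracketed kinematic factor |dx/dθ| = 0.039454 m.
ω = v/|dx/dθ| = 7.37/0.039454 = 186.8 rad/s.
N = 60ω/(2π) = 1783.8 rpm.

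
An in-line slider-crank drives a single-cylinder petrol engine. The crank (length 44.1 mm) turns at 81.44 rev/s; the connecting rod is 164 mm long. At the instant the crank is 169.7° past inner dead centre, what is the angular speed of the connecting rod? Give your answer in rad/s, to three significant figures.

ω = 511.7 rad/s (converted from 81.44 rev/s).
The rod makes angle φ with the slider axis where L sinφ = r sinθ; differentiating, L cosφ·φ̇ = r ω cosθ.
L cosφ = √(L² − r² sin²θ) = 0.16381 m.
|ω_rod| = r ω |cosθ| / √(L² − r² sin²θ) = 0.0441·511.7·0.98389/0.16381 = 135.54 rad/s.

136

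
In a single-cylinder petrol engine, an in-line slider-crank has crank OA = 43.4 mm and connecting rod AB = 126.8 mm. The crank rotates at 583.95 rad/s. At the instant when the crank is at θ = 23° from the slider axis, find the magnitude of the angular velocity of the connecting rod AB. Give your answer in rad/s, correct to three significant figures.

186

ω = 584 rad/s
The rod makes angle φ with the slider axis where L sinφ = r sinθ; differentiating, L cosφ·φ̇ = r ω cosθ.
L cosφ = √(L² − r² sin²θ) = 0.12566 m.
|ω_rod| = r ω |cosθ| / √(L² − r² sin²θ) = 0.0434·584·0.92050/0.12566 = 185.65 rad/s.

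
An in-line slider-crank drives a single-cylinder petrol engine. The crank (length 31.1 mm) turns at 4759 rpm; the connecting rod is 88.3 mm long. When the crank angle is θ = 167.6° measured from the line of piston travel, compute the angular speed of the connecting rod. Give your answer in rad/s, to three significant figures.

ω = 498.4 rad/s (converted from 4759 rpm).
The rod makes angle φ with the slider axis where L sinφ = r sinθ; differentiating, L cosφ·φ̇ = r ω cosθ.
L cosφ = √(L² − r² sin²θ) = 0.088047 m.
|ω_rod| = r ω |cosθ| / √(L² − r² sin²θ) = 0.0311·498.4·0.97667/0.088047 = 171.92 rad/s.

172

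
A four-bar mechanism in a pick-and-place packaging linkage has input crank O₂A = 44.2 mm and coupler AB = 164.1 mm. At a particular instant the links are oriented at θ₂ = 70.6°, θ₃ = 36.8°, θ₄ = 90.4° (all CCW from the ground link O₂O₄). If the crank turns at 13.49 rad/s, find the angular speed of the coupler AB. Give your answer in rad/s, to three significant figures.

1.53

ω₂ = 13.49 rad/s
Differentiating the loop-closure r₂e^{iθ₂}+r₃e^{iθ₃}=r₁+r₄e^{iθ₄} gives r₂ω₂e^{iθ₂}+r₃ω₃e^{iθ₃}=r₄ω₄e^{iθ₄}.
Eliminating the other unknown: ω₃ = r₂ω₂ sin(θ₄−θ₂) / [r₃ sin(θ₃−θ₄)].
Numerator sine = +0.33874; denominator sine = -0.80489.
Result = 0.0442·13.49·(+0.33874) / (0.1641·(-0.80489)) = -1.5292 rad/s; magnitude 1.5292 rad/s.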